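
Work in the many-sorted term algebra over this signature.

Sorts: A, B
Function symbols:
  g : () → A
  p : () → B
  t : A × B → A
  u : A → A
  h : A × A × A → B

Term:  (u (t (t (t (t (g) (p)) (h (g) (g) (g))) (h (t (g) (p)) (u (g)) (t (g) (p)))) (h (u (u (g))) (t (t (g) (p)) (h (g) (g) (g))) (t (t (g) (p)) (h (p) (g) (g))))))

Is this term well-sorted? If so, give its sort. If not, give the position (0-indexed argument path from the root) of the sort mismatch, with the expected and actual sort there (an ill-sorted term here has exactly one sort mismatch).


          (g) : A
          (p) : B
        (t (g) (p)) : A
          (g) : A
          (g) : A
          (g) : A
        (h (g) (g) (g)) : B
      (t (t (g) (p)) (h (g) (g) (g))) : A
          (g) : A
          (p) : B
        (t (g) (p)) : A
          (g) : A
        (u (g)) : A
          (g) : A
          (p) : B
        (t (g) (p)) : A
      (h (t (g) (p)) (u (g)) (t (g) (p))) : B
    (t (t (t (g) (p)) (h (g) (g) (g))) (h (t (g) (p)) (u (g)) (t (g) (p)))) : A
          (g) : A
        (u (g)) : A
      (u (u (g))) : A
          (g) : A
          (p) : B
        (t (g) (p)) : A
          (g) : A
          (g) : A
          (g) : A
        (h (g) (g) (g)) : B
      (t (t (g) (p)) (h (g) (g) (g))) : A
          (g) : A
          (p) : B
        (t (g) (p)) : A
          (p) : B
          (g) : A
          (g) : A
        (h (p) (g) (g)) : ✗ arg 0 at [0, 1, 2, 1, 0] has sort B, expected A

ill-sorted at position [0, 1, 2, 1, 0]: expected A, got B


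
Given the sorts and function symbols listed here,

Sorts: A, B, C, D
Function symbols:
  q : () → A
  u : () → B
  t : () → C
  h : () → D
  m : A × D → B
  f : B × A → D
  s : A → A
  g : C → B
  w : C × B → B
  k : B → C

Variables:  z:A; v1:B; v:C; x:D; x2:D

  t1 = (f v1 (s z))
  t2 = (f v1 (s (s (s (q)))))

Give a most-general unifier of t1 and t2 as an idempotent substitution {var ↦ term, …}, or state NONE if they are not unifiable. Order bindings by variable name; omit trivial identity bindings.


{z ↦ (s (s (q)))}


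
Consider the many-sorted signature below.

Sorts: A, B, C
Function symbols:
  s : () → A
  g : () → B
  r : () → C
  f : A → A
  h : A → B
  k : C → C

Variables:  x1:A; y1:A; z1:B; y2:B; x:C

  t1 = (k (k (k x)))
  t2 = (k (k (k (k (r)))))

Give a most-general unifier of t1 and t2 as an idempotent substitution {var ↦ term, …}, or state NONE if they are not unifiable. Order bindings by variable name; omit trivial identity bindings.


{x ↦ (k (r))}


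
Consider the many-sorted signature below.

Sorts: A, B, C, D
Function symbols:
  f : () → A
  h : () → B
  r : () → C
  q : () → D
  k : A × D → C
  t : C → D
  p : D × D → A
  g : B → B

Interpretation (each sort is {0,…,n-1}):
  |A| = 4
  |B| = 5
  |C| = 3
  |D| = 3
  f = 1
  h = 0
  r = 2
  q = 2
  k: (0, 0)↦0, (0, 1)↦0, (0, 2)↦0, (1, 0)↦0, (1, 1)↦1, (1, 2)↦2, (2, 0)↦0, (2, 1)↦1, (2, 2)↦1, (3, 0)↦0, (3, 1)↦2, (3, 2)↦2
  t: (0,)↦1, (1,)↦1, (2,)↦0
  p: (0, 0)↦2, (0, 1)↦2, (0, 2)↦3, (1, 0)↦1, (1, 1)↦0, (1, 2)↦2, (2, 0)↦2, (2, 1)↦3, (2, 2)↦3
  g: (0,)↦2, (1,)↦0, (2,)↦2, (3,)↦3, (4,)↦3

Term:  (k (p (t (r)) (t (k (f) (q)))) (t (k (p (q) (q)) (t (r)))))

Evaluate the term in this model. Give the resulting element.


  r = 2
  (t (r)) = t(2,) = 0
  f = 1
  q = 2
  (k (f) (q)) = k(1, 2) = 2
  (t (k (f) (q))) = t(2,) = 0
  (p (t (r)) (t (k (f) (q)))) = p(0, 0) = 2
  q = 2
  q = 2
  (p (q) (q)) = p(2, 2) = 3
  r = 2
  (t (r)) = t(2,) = 0
  (k (p (q) (q)) (t (r))) = k(3, 0) = 0
  (t (k (p (q) (q)) (t (r)))) = t(0,) = 1
  (k (p (t (r)) (t (k (f) (q)))) (t (k (p (q) (q)) (t (r))))) = k(2, 1) = 1

value = 1


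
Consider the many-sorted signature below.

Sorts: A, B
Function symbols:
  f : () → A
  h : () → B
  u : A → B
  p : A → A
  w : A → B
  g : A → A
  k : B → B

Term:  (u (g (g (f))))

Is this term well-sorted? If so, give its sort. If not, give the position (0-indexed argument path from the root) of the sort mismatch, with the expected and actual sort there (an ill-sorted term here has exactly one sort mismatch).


      (f) : A
    (g (f)) : A
  (g (g (f))) : A
(u (g (g (f)))) : B

well-sorted; sort = B


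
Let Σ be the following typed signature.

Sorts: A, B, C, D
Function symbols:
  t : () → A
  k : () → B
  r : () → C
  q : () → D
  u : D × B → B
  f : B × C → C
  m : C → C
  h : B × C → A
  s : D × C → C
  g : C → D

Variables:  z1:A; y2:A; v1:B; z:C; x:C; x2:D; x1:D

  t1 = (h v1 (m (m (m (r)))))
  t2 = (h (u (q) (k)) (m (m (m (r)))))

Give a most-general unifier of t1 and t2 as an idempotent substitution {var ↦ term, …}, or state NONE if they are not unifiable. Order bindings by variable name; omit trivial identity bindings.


{v1 ↦ (u (q) (k))}


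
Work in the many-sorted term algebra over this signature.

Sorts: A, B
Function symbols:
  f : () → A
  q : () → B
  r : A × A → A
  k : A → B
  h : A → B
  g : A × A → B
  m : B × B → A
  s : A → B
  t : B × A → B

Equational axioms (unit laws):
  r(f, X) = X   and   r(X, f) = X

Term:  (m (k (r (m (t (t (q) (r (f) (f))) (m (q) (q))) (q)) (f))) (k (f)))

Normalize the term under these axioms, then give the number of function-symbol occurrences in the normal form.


1. (m (k (r (m (t (t (q) (r (f) (f))) (m (q) (q))) (q)) (f))) (k (f)))  →  (m (k (m (t (t (q) (r (f) (f))) (m (q) (q))) (q))) (k (f)))
2. (m (k (m (t (t (q) (r (f) (f))) (m (q) (q))) (q))) (k (f)))  →  (m (k (m (t (t (q) (f)) (m (q) (q))) (q))) (k (f)))
normal form: (m (k (m (t (t (q) (f)) (m (q) (q))) (q))) (k (f)))

size = 13


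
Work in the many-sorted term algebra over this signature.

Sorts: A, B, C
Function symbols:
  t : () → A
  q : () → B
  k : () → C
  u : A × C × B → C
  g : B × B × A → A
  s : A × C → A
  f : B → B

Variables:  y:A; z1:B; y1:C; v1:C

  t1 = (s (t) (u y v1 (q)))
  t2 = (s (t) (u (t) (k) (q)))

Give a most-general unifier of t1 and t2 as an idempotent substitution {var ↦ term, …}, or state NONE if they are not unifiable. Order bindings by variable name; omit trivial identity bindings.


{v1 ↦ (k), y ↦ (t)}


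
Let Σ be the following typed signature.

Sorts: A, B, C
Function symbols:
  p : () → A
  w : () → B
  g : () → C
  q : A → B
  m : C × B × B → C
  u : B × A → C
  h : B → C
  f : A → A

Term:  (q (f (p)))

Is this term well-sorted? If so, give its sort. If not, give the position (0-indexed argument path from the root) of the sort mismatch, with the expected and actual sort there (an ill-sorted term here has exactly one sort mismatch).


    (p) : A
  (f (p)) : A
(q (f (p))) : B

well-sorted; sort = B


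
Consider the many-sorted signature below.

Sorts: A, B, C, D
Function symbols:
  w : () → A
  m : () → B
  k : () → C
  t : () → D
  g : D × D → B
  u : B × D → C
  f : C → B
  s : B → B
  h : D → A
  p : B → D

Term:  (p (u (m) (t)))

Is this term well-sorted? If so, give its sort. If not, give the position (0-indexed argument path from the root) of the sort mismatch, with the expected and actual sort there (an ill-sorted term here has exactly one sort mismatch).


ill-sorted at position [0]: expected B, got C

    (m) : B
    (t) : D
  (u (m) (t)) : C
(p (u (m) (t))) : ✗ arg 0 at [0] has sort C, expected B


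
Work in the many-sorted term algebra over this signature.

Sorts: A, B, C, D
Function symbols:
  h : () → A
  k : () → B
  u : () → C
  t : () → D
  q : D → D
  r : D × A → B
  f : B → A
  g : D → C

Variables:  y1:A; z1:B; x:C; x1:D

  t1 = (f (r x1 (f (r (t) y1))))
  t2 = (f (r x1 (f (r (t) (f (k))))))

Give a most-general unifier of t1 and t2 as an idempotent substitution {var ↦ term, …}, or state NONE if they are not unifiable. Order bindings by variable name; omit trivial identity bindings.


{y1 ↦ (f (k))}


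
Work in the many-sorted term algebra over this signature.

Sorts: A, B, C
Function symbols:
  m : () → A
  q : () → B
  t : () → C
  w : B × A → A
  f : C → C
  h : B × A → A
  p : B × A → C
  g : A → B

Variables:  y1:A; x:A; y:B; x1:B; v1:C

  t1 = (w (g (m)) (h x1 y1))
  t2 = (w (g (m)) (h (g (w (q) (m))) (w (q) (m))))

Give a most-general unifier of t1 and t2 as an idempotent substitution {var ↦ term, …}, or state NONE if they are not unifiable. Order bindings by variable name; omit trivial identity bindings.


{x1 ↦ (g (w (q) (m))), y1 ↦ (w (q) (m))}


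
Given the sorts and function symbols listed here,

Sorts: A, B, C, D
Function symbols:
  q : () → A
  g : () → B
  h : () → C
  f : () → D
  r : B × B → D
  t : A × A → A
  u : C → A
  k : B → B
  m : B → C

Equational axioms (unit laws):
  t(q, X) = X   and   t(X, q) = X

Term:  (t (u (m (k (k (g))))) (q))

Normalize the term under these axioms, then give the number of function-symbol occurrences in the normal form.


size = 5

1. (t (u (m (k (k (g))))) (q))  →  (u (m (k (k (g)))))
normal form: (u (m (k (k (g)))))


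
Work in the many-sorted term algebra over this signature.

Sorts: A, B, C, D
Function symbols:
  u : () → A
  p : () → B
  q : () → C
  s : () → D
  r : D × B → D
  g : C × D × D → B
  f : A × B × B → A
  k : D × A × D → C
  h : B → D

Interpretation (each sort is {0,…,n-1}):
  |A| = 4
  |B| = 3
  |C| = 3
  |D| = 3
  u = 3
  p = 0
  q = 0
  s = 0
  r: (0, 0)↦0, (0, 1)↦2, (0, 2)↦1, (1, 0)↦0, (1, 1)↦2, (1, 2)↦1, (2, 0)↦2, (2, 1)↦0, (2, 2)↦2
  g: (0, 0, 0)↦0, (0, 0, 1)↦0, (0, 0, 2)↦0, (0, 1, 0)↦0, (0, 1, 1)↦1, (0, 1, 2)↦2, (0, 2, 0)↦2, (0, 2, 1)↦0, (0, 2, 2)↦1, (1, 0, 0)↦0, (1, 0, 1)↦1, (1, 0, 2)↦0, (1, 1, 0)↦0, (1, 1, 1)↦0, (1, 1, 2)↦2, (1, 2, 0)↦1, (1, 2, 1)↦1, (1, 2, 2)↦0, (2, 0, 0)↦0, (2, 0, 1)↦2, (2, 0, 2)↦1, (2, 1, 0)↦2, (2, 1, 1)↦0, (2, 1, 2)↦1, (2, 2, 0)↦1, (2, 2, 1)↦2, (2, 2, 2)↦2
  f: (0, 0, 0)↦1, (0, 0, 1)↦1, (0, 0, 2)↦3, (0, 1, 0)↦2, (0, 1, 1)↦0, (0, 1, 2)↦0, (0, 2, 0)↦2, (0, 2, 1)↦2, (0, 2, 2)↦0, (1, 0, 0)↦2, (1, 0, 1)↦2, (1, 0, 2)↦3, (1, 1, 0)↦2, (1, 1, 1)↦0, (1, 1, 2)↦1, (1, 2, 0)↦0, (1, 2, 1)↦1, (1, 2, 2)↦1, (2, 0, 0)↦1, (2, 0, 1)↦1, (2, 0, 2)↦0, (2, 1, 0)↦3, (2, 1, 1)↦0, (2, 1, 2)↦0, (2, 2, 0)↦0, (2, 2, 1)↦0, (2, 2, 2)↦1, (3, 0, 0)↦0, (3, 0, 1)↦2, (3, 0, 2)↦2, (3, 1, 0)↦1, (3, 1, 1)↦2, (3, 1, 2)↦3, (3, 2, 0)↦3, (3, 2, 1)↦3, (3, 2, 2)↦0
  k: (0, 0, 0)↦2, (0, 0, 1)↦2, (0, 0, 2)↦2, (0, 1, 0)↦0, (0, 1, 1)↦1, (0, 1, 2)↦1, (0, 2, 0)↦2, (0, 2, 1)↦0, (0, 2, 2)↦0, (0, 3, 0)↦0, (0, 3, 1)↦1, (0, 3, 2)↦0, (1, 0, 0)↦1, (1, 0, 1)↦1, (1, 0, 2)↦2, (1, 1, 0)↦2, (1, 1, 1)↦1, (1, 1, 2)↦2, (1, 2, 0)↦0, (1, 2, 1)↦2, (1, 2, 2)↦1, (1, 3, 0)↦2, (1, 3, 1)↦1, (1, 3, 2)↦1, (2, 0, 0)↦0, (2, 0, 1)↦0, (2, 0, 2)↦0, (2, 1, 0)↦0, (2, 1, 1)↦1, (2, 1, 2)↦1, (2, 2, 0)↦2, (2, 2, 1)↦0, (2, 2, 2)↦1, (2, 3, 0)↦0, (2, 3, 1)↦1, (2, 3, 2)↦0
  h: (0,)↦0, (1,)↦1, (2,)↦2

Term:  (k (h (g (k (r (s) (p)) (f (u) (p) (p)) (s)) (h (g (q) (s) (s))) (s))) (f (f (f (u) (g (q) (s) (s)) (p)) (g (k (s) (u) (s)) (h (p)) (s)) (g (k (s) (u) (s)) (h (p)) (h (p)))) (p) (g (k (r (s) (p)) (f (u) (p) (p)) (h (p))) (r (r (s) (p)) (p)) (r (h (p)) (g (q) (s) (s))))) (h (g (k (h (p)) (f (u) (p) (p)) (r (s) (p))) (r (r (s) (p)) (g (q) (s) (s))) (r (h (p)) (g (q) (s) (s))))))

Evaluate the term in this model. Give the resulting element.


value = 2

  s = 0
  p = 0
  (r (s) (p)) = r(0, 0) = 0
  u = 3
  p = 0
  p = 0
  (f (u) (p) (p)) = f(3, 0, 0) = 0
  s = 0
  (k (r (s) (p)) (f (u) (p) (p)) (s)) = k(0, 0, 0) = 2
  q = 0
  s = 0
  s = 0
  (g (q) (s) (s)) = g(0, 0, 0) = 0
  (h (g (q) (s) (s))) = h(0,) = 0
  s = 0
  (g (k (r (s) (p)) (f (u) (p) (p)) (s)) (h (g (q) (s) (s))) (s)) = g(2, 0, 0) = 0
  (h (g (k (r (s) (p)) (f (u) (p) (p)) (s)) (h (g (q) (s) (s))) (s))) = h(0,) = 0
  u = 3
  q = 0
  s = 0
  s = 0
  (g (q) (s) (s)) = g(0, 0, 0) = 0
  p = 0
  (f (u) (g (q) (s) (s)) (p)) = f(3, 0, 0) = 0
  s = 0
  u = 3
  s = 0
  (k (s) (u) (s)) = k(0, 3, 0) = 0
  p = 0
  (h (p)) = h(0,) = 0
  s = 0
  (g (k (s) (u) (s)) (h (p)) (s)) = g(0, 0, 0) = 0
  s = 0
  u = 3
  s = 0
  (k (s) (u) (s)) = k(0, 3, 0) = 0
  p = 0
  (h (p)) = h(0,) = 0
  p = 0
  (h (p)) = h(0,) = 0
  (g (k (s) (u) (s)) (h (p)) (h (p))) = g(0, 0, 0) = 0
  (f (f (u) (g (q) (s) (s)) (p)) (g (k (s) (u) (s)) (h (p)) (s)) (g (k (s) (u) (s)) (h (p)) (h (p)))) = f(0, 0, 0) = 1
  p = 0
  s = 0
  p = 0
  (r (s) (p)) = r(0, 0) = 0
  u = 3
  p = 0
  p = 0
  (f (u) (p) (p)) = f(3, 0, 0) = 0
  p = 0
  (h (p)) = h(0,) = 0
  (k (r (s) (p)) (f (u) (p) (p)) (h (p))) = k(0, 0, 0) = 2
  s = 0
  p = 0
  (r (s) (p)) = r(0, 0) = 0
  p = 0
  (r (r (s) (p)) (p)) = r(0, 0) = 0
  p = 0
  (h (p)) = h(0,) = 0
  q = 0
  s = 0
  s = 0
  (g (q) (s) (s)) = g(0, 0, 0) = 0
  (r (h (p)) (g (q) (s) (s))) = r(0, 0) = 0
  (g (k (r (s) (p)) (f (u) (p) (p)) (h (p))) (r (r (s) (p)) (p)) (r (h (p)) (g (q) (s) (s)))) = g(2, 0, 0) = 0
  (f (f (f (u) (g (q) (s) (s)) (p)) (g (k (s) (u) (s)) (h (p)) (s)) (g (k (s) (u) (s)) (h (p)) (h (p)))) (p) (g (k (r (s) (p)) (f (u) (p) (p)) (h (p))) (r (r (s) (p)) (p)) (r (h (p)) (g (q) (s) (s))))) = f(1, 0, 0) = 2
  p = 0
  (h (p)) = h(0,) = 0
  u = 3
  p = 0
  p = 0
  (f (u) (p) (p)) = f(3, 0, 0) = 0
  s = 0
  p = 0
  (r (s) (p)) = r(0, 0) = 0
  (k (h (p)) (f (u) (p) (p)) (r (s) (p))) = k(0, 0, 0) = 2
  s = 0
  p = 0
  (r (s) (p)) = r(0, 0) = 0
  q = 0
  s = 0
  s = 0
  (g (q) (s) (s)) = g(0, 0, 0) = 0
  (r (r (s) (p)) (g (q) (s) (s))) = r(0, 0) = 0
  p = 0
  (h (p)) = h(0,) = 0
  q = 0
  s = 0
  s = 0
  (g (q) (s) (s)) = g(0, 0, 0) = 0
  (r (h (p)) (g (q) (s) (s))) = r(0, 0) = 0
  (g (k (h (p)) (f (u) (p) (p)) (r (s) (p))) (r (r (s) (p)) (g (q) (s) (s))) (r (h (p)) (g (q) (s) (s)))) = g(2, 0, 0) = 0
  (h (g (k (h (p)) (f (u) (p) (p)) (r (s) (p))) (r (r (s) (p)) (g (q) (s) (s))) (r (h (p)) (g (q) (s) (s))))) = h(0,) = 0
  (k (h (g (k (r (s) (p)) (f (u) (p) (p)) (s)) (h (g (q) (s) (s))) (s))) (f (f (f (u) (g (q) (s) (s)) (p)) (g (k (s) (u) (s)) (h (p)) (s)) (g (k (s) (u) (s)) (h (p)) (h (p)))) (p) (g (k (r (s) (p)) (f (u) (p) (p)) (h (p))) (r (r (s) (p)) (p)) (r (h (p)) (g (q) (s) (s))))) (h (g (k (h (p)) (f (u) (p) (p)) (r (s) (p))) (r (r (s) (p)) (g (q) (s) (s))) (r (h (p)) (g (q) (s) (s)))))) = k(0, 2, 0) = 2


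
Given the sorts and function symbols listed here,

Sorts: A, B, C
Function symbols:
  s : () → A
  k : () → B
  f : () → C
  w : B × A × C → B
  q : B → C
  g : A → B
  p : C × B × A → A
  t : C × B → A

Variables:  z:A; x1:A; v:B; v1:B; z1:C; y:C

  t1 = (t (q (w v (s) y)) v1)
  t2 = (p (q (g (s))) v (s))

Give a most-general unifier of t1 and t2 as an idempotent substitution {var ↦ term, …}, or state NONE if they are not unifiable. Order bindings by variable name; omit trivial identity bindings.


NONE (not unifiable)

head clash or occurs-check failure — not unifiable


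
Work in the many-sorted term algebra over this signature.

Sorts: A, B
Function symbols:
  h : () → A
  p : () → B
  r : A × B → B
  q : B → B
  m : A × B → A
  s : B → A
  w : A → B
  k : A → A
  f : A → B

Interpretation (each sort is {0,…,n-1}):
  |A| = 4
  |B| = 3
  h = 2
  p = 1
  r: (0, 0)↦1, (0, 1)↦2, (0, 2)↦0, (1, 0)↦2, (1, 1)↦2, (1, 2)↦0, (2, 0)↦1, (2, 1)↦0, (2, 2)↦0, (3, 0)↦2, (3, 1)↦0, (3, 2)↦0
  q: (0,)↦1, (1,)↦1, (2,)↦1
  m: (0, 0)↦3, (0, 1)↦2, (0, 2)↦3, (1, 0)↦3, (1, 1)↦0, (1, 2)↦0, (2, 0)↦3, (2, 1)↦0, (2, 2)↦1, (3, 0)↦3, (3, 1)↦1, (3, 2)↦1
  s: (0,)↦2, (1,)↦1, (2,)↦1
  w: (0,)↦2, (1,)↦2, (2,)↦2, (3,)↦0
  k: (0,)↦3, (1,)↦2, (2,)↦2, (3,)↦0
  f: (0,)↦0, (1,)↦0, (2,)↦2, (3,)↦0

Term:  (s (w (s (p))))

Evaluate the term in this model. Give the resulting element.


value = 1

  p = 1
  (s (p)) = s(1,) = 1
  (w (s (p))) = w(1,) = 2
  (s (w (s (p)))) = s(2,) = 1


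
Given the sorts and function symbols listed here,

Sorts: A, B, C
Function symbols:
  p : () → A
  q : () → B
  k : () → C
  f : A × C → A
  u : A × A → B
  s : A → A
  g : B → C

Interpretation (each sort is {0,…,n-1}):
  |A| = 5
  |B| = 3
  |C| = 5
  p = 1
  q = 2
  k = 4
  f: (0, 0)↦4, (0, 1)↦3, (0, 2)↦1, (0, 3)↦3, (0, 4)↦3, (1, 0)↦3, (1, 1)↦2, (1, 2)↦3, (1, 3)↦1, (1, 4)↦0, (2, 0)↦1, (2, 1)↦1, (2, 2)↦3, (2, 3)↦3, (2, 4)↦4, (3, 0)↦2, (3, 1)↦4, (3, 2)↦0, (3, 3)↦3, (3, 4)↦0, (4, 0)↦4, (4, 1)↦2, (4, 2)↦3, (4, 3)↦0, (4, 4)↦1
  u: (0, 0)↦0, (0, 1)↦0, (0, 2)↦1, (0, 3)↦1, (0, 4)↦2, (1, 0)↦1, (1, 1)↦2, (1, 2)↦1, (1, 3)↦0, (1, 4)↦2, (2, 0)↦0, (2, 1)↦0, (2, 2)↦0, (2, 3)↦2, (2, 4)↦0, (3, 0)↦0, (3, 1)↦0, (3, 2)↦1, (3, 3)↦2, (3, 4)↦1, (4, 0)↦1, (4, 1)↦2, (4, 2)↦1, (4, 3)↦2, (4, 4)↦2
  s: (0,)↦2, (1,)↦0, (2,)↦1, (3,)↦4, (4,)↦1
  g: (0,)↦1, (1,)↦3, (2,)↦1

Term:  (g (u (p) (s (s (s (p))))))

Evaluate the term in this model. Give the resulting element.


  p = 1
  p = 1
  (s (p)) = s(1,) = 0
  (s (s (p))) = s(0,) = 2
  (s (s (s (p)))) = s(2,) = 1
  (u (p) (s (s (s (p))))) = u(1, 1) = 2
  (g (u (p) (s (s (s (p)))))) = g(2,) = 1

value = 1


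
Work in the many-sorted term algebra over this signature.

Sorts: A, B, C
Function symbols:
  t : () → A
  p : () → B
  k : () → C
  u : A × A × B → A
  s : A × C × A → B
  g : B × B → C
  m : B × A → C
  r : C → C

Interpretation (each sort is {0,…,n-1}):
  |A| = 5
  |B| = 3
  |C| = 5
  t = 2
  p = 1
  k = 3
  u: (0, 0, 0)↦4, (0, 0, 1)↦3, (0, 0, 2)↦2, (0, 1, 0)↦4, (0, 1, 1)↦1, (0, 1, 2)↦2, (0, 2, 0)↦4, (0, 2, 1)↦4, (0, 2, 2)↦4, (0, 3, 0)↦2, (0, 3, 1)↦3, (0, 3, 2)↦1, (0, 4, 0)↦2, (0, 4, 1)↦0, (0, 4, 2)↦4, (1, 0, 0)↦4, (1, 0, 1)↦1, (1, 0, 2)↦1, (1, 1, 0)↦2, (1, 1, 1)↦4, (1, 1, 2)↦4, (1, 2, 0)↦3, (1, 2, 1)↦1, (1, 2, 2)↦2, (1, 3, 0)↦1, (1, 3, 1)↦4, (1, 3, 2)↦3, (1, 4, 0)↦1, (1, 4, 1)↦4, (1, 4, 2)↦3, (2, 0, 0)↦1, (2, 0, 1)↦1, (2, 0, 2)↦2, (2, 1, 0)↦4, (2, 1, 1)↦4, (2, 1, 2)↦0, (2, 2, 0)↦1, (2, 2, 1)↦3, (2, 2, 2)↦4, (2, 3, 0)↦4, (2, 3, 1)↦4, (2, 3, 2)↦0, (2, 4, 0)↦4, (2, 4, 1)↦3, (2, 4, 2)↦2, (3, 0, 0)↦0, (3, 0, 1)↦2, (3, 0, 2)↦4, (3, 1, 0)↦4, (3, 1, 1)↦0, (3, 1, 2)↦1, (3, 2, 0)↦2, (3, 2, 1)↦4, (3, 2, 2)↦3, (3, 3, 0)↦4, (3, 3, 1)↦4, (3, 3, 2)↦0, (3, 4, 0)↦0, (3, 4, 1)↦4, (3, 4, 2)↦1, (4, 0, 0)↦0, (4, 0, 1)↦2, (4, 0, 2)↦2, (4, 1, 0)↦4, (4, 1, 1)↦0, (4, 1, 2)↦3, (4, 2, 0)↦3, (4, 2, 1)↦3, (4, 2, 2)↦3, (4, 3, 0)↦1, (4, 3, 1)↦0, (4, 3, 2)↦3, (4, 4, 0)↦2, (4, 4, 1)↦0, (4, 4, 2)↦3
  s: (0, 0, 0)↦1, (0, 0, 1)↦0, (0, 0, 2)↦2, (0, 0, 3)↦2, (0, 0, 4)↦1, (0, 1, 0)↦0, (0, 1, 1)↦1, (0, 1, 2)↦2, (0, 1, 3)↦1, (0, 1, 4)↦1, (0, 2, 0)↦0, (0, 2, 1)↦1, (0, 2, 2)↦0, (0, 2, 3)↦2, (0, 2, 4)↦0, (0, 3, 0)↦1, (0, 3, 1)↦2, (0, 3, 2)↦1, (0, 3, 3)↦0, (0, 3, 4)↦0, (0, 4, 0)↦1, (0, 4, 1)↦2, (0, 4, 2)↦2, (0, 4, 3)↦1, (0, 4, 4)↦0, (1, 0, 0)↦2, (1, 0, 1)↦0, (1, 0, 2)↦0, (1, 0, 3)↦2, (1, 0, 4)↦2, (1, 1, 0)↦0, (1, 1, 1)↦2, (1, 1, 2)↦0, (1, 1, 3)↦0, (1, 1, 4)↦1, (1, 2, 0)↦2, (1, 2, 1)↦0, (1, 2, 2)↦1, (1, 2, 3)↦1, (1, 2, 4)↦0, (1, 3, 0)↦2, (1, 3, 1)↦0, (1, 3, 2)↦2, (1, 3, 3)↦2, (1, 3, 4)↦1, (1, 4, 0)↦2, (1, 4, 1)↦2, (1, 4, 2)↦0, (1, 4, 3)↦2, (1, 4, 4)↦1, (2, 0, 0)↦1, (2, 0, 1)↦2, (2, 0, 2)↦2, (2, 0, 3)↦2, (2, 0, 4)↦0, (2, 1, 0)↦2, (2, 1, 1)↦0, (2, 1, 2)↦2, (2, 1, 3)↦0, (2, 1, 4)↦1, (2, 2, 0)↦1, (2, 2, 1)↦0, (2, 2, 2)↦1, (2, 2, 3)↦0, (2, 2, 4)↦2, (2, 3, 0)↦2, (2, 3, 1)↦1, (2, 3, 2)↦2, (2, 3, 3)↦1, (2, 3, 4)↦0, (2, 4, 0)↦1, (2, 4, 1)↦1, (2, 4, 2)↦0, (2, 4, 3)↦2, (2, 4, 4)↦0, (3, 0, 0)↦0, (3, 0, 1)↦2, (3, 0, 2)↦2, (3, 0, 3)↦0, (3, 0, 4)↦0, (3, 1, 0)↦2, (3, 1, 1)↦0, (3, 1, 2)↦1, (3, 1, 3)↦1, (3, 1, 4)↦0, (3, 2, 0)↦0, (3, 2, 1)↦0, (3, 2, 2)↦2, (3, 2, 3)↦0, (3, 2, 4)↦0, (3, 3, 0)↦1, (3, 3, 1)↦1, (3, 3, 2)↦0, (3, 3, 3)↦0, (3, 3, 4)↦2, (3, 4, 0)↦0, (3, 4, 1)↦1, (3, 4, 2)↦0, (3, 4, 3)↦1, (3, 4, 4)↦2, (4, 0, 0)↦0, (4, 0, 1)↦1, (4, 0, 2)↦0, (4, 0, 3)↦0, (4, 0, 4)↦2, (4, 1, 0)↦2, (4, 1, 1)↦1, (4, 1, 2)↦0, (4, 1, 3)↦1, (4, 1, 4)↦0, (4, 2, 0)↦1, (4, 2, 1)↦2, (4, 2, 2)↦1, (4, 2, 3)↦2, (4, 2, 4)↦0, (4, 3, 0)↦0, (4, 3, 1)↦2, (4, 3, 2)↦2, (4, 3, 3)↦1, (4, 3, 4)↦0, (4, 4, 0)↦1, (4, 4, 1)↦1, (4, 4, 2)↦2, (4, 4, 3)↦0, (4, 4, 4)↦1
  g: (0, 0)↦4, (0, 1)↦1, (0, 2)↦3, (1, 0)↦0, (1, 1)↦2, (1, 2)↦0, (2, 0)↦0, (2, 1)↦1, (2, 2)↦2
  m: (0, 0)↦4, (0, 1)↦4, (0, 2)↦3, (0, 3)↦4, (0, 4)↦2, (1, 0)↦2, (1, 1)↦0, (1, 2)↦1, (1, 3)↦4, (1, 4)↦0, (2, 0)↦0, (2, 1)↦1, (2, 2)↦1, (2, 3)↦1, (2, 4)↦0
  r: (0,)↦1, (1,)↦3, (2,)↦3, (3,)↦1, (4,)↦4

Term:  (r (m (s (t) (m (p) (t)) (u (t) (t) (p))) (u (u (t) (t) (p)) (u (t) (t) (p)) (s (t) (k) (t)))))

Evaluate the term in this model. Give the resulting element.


  t = 2
  p = 1
  t = 2
  (m (p) (t)) = m(1, 2) = 1
  t = 2
  t = 2
  p = 1
  (u (t) (t) (p)) = u(2, 2, 1) = 3
  (s (t) (m (p) (t)) (u (t) (t) (p))) = s(2, 1, 3) = 0
  t = 2
  t = 2
  p = 1
  (u (t) (t) (p)) = u(2, 2, 1) = 3
  t = 2
  t = 2
  p = 1
  (u (t) (t) (p)) = u(2, 2, 1) = 3
  t = 2
  k = 3
  t = 2
  (s (t) (k) (t)) = s(2, 3, 2) = 2
  (u (u (t) (t) (p)) (u (t) (t) (p)) (s (t) (k) (t))) = u(3, 3, 2) = 0
  (m (s (t) (m (p) (t)) (u (t) (t) (p))) (u (u (t) (t) (p)) (u (t) (t) (p)) (s (t) (k) (t)))) = m(0, 0) = 4
  (r (m (s (t) (m (p) (t)) (u (t) (t) (p))) (u (u (t) (t) (p)) (u (t) (t) (p)) (s (t) (k) (t))))) = r(4,) = 4

value = 4


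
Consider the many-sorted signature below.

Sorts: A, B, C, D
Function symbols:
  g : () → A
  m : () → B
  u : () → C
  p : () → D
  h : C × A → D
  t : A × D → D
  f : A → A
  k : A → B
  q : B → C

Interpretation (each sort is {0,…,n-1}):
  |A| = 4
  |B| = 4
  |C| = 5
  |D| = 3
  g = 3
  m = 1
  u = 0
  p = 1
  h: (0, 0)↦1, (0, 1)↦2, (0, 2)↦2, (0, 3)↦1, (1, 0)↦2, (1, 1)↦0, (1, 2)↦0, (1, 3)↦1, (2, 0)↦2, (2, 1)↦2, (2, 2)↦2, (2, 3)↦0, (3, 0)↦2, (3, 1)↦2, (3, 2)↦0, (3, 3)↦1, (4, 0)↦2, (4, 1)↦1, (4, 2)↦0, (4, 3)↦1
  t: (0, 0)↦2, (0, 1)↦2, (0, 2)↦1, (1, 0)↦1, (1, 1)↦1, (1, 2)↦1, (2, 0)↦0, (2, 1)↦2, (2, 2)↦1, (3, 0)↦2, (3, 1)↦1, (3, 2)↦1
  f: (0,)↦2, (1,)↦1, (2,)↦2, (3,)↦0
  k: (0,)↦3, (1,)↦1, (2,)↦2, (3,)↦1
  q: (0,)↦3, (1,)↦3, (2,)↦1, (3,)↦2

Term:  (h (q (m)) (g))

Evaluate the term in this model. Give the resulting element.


  m = 1
  (q (m)) = q(1,) = 3
  g = 3
  (h (q (m)) (g)) = h(3, 3) = 1

value = 1


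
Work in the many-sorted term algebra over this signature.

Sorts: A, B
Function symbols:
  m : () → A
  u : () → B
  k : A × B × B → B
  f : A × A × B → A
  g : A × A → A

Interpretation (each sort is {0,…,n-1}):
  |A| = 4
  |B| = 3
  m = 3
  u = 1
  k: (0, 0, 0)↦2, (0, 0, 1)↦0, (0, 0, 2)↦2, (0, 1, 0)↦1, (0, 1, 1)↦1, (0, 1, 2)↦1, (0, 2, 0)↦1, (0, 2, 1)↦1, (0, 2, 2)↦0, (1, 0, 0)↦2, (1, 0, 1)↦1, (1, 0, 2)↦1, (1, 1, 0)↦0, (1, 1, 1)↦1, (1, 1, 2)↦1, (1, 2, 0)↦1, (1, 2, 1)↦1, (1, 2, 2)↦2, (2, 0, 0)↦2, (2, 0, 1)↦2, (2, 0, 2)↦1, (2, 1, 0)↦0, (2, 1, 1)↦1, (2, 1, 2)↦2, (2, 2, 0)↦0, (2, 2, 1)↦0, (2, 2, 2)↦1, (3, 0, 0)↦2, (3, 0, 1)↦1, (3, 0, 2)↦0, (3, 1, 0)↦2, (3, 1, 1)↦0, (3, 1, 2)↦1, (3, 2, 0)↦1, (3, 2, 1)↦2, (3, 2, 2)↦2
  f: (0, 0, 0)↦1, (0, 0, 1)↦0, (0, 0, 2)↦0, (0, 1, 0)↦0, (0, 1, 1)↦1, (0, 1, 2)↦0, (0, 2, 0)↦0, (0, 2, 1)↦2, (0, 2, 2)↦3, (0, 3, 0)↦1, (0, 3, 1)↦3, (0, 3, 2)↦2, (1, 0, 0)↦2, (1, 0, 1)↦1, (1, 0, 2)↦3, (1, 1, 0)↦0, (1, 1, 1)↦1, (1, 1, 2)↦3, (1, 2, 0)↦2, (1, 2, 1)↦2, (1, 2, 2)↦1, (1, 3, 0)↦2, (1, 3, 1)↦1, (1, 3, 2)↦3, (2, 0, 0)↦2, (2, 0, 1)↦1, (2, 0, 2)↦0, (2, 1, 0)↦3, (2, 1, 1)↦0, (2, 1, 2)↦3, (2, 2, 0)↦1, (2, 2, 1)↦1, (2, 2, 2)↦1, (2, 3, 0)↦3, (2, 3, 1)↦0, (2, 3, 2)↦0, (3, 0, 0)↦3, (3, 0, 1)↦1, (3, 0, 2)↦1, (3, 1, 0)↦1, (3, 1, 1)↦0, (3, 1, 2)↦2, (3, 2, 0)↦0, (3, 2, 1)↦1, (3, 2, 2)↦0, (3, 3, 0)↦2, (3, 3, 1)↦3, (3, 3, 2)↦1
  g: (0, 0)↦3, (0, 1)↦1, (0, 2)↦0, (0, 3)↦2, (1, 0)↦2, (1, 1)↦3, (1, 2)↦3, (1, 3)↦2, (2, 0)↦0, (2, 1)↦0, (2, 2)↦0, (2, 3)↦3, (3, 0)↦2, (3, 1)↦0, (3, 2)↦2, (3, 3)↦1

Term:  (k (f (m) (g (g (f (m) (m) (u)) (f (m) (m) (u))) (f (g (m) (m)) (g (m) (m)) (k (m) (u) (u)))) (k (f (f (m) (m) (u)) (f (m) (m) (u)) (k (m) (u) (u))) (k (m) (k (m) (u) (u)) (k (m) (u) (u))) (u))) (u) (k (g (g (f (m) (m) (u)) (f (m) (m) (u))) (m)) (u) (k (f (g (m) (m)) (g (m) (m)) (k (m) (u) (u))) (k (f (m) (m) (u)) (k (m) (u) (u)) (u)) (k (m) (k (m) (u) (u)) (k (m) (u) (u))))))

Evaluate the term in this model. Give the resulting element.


  m = 3
  m = 3
  m = 3
  u = 1
  (f (m) (m) (u)) = f(3, 3, 1) = 3
  m = 3
  m = 3
  u = 1
  (f (m) (m) (u)) = f(3, 3, 1) = 3
  (g (f (m) (m) (u)) (f (m) (m) (u))) = g(3, 3) = 1
  m = 3
  m = 3
  (g (m) (m)) = g(3, 3) = 1
  m = 3
  m = 3
  (g (m) (m)) = g(3, 3) = 1
  m = 3
  u = 1
  u = 1
  (k (m) (u) (u)) = k(3, 1, 1) = 0
  (f (g (m) (m)) (g (m) (m)) (k (m) (u) (u))) = f(1, 1, 0) = 0
  (g (g (f (m) (m) (u)) (f (m) (m) (u))) (f (g (m) (m)) (g (m) (m)) (k (m) (u) (u)))) = g(1, 0) = 2
  m = 3
  m = 3
  u = 1
  (f (m) (m) (u)) = f(3, 3, 1) = 3
  m = 3
  m = 3
  u = 1
  (f (m) (m) (u)) = f(3, 3, 1) = 3
  m = 3
  u = 1
  u = 1
  (k (m) (u) (u)) = k(3, 1, 1) = 0
  (f (f (m) (m) (u)) (f (m) (m) (u)) (k (m) (u) (u))) = f(3, 3, 0) = 2
  m = 3
  m = 3
  u = 1
  u = 1
  (k (m) (u) (u)) = k(3, 1, 1) = 0
  m = 3
  u = 1
  u = 1
  (k (m) (u) (u)) = k(3, 1, 1) = 0
  (k (m) (k (m) (u) (u)) (k (m) (u) (u))) = k(3, 0, 0) = 2
  u = 1
  (k (f (f (m) (m) (u)) (f (m) (m) (u)) (k (m) (u) (u))) (k (m) (k (m) (u) (u)) (k (m) (u) (u))) (u)) = k(2, 2, 1) = 0
  (f (m) (g (g (f (m) (m) (u)) (f (m) (m) (u))) (f (g (m) (m)) (g (m) (m)) (k (m) (u) (u)))) (k (f (f (m) (m) (u)) (f (m) (m) (u)) (k (m) (u) (u))) (k (m) (k (m) (u) (u)) (k (m) (u) (u))) (u))) = f(3, 2, 0) = 0
  u = 1
  m = 3
  m = 3
  u = 1
  (f (m) (m) (u)) = f(3, 3, 1) = 3
  m = 3
  m = 3
  u = 1
  (f (m) (m) (u)) = f(3, 3, 1) = 3
  (g (f (m) (m) (u)) (f (m) (m) (u))) = g(3, 3) = 1
  m = 3
  (g (g (f (m) (m) (u)) (f (m) (m) (u))) (m)) = g(1, 3) = 2
  u = 1
  m = 3
  m = 3
  (g (m) (m)) = g(3, 3) = 1
  m = 3
  m = 3
  (g (m) (m)) = g(3, 3) = 1
  m = 3
  u = 1
  u = 1
  (k (m) (u) (u)) = k(3, 1, 1) = 0
  (f (g (m) (m)) (g (m) (m)) (k (m) (u) (u))) = f(1, 1, 0) = 0
  m = 3
  m = 3
  u = 1
  (f (m) (m) (u)) = f(3, 3, 1) = 3
  m = 3
  u = 1
  u = 1
  (k (m) (u) (u)) = k(3, 1, 1) = 0
  u = 1
  (k (f (m) (m) (u)) (k (m) (u) (u)) (u)) = k(3, 0, 1) = 1
  m = 3
  m = 3
  u = 1
  u = 1
  (k (m) (u) (u)) = k(3, 1, 1) = 0
  m = 3
  u = 1
  u = 1
  (k (m) (u) (u)) = k(3, 1, 1) = 0
  (k (m) (k (m) (u) (u)) (k (m) (u) (u))) = k(3, 0, 0) = 2
  (k (f (g (m) (m)) (g (m) (m)) (k (m) (u) (u))) (k (f (m) (m) (u)) (k (m) (u) (u)) (u)) (k (m) (k (m) (u) (u)) (k (m) (u) (u)))) = k(0, 1, 2) = 1
  (k (g (g (f (m) (m) (u)) (f (m) (m) (u))) (m)) (u) (k (f (g (m) (m)) (g (m) (m)) (k (m) (u) (u))) (k (f (m) (m) (u)) (k (m) (u) (u)) (u)) (k (m) (k (m) (u) (u)) (k (m) (u) (u))))) = k(2, 1, 1) = 1
  (k (f (m) (g (g (f (m) (m) (u)) (f (m) (m) (u))) (f (g (m) (m)) (g (m) (m)) (k (m) (u) (u)))) (k (f (f (m) (m) (u)) (f (m) (m) (u)) (k (m) (u) (u))) (k (m) (k (m) (u) (u)) (k (m) (u) (u))) (u))) (u) (k (g (g (f (m) (m) (u)) (f (m) (m) (u))) (m)) (u) (k (f (g (m) (m)) (g (m) (m)) (k (m) (u) (u))) (k (f (m) (m) (u)) (k (m) (u) (u)) (u)) (k (m) (k (m) (u) (u)) (k (m) (u) (u)))))) = k(0, 1, 1) = 1

value = 1


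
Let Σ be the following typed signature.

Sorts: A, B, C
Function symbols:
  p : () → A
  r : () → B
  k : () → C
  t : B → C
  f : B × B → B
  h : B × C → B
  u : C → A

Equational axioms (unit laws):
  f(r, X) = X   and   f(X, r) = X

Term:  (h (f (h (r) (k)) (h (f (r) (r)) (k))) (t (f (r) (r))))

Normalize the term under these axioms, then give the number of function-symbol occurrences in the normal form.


1. (h (f (h (r) (k)) (h (f (r) (r)) (k))) (t (f (r) (r))))  →  (h (f (h (r) (k)) (h (r) (k))) (t (f (r) (r))))
2. (h (f (h (r) (k)) (h (r) (k))) (t (f (r) (r))))  →  (h (f (h (r) (k)) (h (r) (k))) (t (r)))
normal form: (h (f (h (r) (k)) (h (r) (k))) (t (r)))

size = 10


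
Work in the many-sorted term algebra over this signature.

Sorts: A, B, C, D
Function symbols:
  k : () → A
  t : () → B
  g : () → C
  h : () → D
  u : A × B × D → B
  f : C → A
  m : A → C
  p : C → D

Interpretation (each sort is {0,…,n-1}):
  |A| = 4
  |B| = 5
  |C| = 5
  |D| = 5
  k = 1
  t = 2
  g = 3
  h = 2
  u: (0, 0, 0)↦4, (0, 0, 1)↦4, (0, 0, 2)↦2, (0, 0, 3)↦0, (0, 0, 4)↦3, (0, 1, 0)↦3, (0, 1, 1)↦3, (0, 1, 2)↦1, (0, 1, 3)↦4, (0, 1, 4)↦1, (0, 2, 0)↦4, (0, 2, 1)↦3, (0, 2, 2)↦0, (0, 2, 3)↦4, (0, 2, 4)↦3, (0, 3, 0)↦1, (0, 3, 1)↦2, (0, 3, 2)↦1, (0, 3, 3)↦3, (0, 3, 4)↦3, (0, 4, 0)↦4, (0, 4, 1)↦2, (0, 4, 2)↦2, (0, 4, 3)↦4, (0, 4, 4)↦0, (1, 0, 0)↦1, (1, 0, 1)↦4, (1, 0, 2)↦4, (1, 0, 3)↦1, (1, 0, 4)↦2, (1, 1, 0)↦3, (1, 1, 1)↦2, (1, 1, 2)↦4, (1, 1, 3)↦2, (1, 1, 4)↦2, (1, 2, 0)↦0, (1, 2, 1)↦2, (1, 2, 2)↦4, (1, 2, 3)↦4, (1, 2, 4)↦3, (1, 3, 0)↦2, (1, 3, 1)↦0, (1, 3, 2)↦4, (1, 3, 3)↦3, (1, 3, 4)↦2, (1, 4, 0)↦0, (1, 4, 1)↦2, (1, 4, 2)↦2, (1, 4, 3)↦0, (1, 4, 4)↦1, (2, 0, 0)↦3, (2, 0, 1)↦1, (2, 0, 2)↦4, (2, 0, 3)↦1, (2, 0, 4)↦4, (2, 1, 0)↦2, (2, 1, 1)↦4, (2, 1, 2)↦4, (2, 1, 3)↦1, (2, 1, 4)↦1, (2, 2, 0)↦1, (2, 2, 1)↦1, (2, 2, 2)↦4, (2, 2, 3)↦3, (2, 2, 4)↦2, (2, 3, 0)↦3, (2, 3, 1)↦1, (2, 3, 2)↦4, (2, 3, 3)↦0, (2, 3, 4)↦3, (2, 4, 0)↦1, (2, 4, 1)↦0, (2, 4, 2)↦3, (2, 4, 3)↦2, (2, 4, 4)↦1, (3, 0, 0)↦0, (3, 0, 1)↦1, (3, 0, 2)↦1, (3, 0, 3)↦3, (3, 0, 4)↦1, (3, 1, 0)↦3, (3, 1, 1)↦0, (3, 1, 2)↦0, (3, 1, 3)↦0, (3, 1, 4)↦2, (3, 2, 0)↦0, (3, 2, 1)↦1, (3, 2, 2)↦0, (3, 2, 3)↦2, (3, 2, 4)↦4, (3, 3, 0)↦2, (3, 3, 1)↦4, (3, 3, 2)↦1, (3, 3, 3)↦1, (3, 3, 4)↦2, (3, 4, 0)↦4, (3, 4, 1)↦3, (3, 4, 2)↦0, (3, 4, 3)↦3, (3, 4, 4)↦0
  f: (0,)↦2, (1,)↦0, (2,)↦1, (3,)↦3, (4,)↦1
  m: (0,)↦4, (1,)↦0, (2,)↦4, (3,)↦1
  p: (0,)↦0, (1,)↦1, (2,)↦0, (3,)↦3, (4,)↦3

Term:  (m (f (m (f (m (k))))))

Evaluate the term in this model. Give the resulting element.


value = 0

  k = 1
  (m (k)) = m(1,) = 0
  (f (m (k))) = f(0,) = 2
  (m (f (m (k)))) = m(2,) = 4
  (f (m (f (m (k))))) = f(4,) = 1
  (m (f (m (f (m (k)))))) = m(1,) = 0


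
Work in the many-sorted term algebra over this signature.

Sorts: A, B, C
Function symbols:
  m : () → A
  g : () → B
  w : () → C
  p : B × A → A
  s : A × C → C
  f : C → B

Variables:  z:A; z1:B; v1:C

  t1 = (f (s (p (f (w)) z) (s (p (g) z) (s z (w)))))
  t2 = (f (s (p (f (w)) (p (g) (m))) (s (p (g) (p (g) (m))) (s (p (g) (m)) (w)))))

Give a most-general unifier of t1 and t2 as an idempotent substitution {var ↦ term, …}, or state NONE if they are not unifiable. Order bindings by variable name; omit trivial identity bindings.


{z ↦ (p (g) (m))}


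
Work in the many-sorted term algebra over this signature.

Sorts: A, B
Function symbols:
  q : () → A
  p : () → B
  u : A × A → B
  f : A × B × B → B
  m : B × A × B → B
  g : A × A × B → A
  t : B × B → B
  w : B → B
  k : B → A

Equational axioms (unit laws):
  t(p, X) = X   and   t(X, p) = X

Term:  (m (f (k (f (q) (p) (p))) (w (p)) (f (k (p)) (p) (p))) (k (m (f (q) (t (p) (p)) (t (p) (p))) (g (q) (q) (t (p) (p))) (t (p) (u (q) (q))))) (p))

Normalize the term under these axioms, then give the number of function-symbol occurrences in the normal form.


1. (m (f (k (f (q) (p) (p))) (w (p)) (f (k (p)) (p) (p))) (k (m (f (q) (t (p) (p)) (t (p) (p))) (g (q) (q) (t (p) (p))) (t (p) (u (q) (q))))) (p))  →  (m (f (k (f (q) (p) (p))) (w (p)) (f (k (p)) (p) (p))) (k (m (f (q) (p) (t (p) (p))) (g (q) (q) (t (p) (p))) (t (p) (u (q) (q))))) (p))
2. (m (f (k (f (q) (p) (p))) (w (p)) (f (k (p)) (p) (p))) (k (m (f (q) (p) (t (p) (p))) (g (q) (q) (t (p) (p))) (t (p) (u (q) (q))))) (p))  →  (m (f (k (f (q) (p) (p))) (w (p)) (f (k (p)) (p) (p))) (k (m (f (q) (p) (p)) (g (q) (q) (t (p) (p))) (t (p) (u (q) (q))))) (p))
3. (m (f (k (f (q) (p) (p))) (w (p)) (f (k (p)) (p) (p))) (k (m (f (q) (p) (p)) (g (q) (q) (t (p) (p))) (t (p) (u (q) (q))))) (p))  →  (m (f (k (f (q) (p) (p))) (w (p)) (f (k (p)) (p) (p))) (k (m (f (q) (p) (p)) (g (q) (q) (p)) (t (p) (u (q) (q))))) (p))
4. (m (f (k (f (q) (p) (p))) (w (p)) (f (k (p)) (p) (p))) (k (m (f (q) (p) (p)) (g (q) (q) (p)) (t (p) (u (q) (q))))) (p))  →  (m (f (k (f (q) (p) (p))) (w (p)) (f (k (p)) (p) (p))) (k (m (f (q) (p) (p)) (g (q) (q) (p)) (u (q) (q)))) (p))
normal form: (m (f (k (f (q) (p) (p))) (w (p)) (f (k (p)) (p) (p))) (k (m (f (q) (p) (p)) (g (q) (q) (p)) (u (q) (q)))) (p))

size = 28


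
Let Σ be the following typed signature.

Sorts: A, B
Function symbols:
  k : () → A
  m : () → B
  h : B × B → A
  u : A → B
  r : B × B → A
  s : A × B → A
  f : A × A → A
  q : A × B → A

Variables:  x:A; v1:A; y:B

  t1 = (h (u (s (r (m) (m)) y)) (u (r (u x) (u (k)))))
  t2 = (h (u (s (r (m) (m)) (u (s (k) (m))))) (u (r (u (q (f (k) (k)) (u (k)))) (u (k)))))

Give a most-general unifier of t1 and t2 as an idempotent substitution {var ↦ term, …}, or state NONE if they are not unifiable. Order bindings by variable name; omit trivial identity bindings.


{x ↦ (q (f (k) (k)) (u (k))), y ↦ (u (s (k) (m)))}


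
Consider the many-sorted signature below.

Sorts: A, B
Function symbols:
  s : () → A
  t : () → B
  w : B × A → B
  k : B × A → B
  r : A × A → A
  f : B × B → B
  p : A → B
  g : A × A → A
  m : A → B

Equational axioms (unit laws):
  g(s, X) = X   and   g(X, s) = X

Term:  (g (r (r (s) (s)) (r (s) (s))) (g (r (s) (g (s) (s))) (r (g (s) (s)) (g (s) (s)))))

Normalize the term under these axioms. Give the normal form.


1. (g (r (r (s) (s)) (r (s) (s))) (g (r (s) (g (s) (s))) (r (g (s) (s)) (g (s) (s)))))  →  (g (r (r (s) (s)) (r (s) (s))) (g (r (s) (s)) (r (g (s) (s)) (g (s) (s)))))
2. (g (r (r (s) (s)) (r (s) (s))) (g (r (s) (s)) (r (g (s) (s)) (g (s) (s)))))  →  (g (r (r (s) (s)) (r (s) (s))) (g (r (s) (s)) (r (s) (g (s) (s)))))
3. (g (r (r (s) (s)) (r (s) (s))) (g (r (s) (s)) (r (s) (g (s) (s)))))  →  (g (r (r (s) (s)) (r (s) (s))) (g (r (s) (s)) (r (s) (s))))

normal form = (g (r (r (s) (s)) (r (s) (s))) (g (r (s) (s)) (r (s) (s))))


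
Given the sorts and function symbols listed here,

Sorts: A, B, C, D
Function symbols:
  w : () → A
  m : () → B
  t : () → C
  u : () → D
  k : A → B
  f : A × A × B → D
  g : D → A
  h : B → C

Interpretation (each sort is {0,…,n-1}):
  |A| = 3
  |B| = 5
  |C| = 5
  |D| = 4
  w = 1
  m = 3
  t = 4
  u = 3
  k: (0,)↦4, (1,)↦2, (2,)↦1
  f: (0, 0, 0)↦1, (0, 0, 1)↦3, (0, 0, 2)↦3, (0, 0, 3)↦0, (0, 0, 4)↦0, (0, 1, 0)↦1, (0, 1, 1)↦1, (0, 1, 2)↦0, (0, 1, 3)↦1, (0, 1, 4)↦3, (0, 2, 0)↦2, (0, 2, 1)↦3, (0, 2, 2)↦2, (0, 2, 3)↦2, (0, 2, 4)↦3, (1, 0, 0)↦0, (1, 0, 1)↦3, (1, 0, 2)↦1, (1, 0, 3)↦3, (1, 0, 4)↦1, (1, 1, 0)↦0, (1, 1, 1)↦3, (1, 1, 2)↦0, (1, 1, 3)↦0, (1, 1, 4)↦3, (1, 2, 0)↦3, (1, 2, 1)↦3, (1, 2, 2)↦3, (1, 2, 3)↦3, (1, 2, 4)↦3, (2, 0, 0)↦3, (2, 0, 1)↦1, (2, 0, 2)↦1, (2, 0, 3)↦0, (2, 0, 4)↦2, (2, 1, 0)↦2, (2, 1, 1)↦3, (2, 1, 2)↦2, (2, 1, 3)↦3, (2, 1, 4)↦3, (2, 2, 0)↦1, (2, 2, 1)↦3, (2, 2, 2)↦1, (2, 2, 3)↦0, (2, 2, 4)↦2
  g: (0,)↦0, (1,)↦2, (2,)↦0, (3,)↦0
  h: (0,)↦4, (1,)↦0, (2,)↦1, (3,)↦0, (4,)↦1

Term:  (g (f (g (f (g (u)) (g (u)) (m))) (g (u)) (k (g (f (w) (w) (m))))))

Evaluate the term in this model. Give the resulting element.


  u = 3
  (g (u)) = g(3,) = 0
  u = 3
  (g (u)) = g(3,) = 0
  m = 3
  (f (g (u)) (g (u)) (m)) = f(0, 0, 3) = 0
  (g (f (g (u)) (g (u)) (m))) = g(0,) = 0
  u = 3
  (g (u)) = g(3,) = 0
  w = 1
  w = 1
  m = 3
  (f (w) (w) (m)) = f(1, 1, 3) = 0
  (g (f (w) (w) (m))) = g(0,) = 0
  (k (g (f (w) (w) (m)))) = k(0,) = 4
  (f (g (f (g (u)) (g (u)) (m))) (g (u)) (k (g (f (w) (w) (m))))) = f(0, 0, 4) = 0
  (g (f (g (f (g (u)) (g (u)) (m))) (g (u)) (k (g (f (w) (w) (m)))))) = g(0,) = 0

value = 0


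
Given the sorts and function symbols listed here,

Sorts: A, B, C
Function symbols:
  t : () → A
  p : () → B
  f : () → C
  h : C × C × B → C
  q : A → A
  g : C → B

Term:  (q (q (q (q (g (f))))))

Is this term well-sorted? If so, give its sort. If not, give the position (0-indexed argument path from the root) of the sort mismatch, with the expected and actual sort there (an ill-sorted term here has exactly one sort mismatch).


ill-sorted at position [0, 0, 0, 0]: expected A, got B

          (f) : C
        (g (f)) : B
      (q (g (f))) : ✗ arg 0 at [0, 0, 0, 0] has sort B, expected A


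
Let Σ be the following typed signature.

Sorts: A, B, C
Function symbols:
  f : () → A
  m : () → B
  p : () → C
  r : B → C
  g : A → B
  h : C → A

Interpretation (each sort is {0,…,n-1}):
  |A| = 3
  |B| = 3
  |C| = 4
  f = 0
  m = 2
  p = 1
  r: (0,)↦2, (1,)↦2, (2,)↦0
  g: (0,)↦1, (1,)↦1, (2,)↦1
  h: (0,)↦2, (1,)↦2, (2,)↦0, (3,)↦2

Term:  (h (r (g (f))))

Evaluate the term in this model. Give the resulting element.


  f = 0
  (g (f)) = g(0,) = 1
  (r (g (f))) = r(1,) = 2
  (h (r (g (f)))) = h(2,) = 0

value = 0


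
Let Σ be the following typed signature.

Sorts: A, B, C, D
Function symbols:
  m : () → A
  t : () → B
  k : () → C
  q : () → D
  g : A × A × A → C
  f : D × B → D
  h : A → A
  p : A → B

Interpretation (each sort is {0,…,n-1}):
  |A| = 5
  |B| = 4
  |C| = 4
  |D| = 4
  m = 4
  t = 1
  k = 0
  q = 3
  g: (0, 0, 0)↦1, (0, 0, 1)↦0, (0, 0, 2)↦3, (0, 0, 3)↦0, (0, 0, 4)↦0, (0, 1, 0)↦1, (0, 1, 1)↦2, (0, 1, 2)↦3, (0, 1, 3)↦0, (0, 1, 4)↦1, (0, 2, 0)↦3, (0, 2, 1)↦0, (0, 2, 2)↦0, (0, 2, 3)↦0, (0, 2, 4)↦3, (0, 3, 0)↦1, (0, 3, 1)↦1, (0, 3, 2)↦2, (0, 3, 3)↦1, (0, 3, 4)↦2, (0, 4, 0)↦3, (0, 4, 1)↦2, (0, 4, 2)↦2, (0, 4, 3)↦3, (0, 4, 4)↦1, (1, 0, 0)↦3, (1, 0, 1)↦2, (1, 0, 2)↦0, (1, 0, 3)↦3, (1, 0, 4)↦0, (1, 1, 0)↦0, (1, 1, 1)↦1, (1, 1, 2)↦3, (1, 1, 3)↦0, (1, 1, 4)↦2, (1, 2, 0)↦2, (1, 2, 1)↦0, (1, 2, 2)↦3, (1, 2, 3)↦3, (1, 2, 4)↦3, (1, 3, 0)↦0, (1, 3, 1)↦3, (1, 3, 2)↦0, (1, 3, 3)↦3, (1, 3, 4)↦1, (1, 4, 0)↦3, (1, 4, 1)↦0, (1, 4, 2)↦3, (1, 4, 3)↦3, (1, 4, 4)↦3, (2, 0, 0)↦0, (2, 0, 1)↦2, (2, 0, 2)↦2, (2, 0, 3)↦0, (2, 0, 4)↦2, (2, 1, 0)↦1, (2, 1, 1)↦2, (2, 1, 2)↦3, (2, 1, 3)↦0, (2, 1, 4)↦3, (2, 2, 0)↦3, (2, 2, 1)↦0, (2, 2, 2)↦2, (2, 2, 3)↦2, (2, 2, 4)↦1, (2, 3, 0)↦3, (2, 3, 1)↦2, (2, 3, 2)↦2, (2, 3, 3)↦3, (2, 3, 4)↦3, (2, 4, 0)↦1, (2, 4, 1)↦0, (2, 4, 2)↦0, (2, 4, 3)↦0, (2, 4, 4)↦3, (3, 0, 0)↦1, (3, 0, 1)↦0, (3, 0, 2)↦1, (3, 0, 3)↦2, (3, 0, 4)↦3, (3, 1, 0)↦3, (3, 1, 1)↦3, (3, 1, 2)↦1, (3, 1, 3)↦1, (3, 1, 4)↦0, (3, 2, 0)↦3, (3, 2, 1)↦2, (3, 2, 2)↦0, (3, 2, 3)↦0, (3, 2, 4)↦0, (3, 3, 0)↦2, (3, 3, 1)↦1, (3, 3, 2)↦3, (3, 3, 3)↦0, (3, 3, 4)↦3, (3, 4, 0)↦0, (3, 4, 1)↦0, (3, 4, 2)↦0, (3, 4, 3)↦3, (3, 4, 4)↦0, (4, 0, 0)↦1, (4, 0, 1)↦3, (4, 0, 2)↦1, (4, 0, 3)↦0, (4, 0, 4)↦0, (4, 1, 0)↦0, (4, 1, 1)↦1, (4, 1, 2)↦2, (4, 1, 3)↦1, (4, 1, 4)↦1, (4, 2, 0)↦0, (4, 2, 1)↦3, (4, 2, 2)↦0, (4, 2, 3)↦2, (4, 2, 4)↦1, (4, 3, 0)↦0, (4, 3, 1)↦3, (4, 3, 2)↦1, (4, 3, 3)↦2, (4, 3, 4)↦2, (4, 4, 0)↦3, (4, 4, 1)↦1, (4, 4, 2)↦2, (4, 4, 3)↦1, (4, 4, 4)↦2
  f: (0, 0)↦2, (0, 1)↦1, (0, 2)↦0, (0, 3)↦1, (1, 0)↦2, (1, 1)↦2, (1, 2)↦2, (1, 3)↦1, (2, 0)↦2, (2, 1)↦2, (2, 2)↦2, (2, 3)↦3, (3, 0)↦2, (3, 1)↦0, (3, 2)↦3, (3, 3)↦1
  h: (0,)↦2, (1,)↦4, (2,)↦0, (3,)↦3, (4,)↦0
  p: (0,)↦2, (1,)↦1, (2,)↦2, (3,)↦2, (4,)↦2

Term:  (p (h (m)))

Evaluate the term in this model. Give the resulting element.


value = 2

  m = 4
  (h (m)) = h(4,) = 0
  (p (h (m))) = p(0,) = 2


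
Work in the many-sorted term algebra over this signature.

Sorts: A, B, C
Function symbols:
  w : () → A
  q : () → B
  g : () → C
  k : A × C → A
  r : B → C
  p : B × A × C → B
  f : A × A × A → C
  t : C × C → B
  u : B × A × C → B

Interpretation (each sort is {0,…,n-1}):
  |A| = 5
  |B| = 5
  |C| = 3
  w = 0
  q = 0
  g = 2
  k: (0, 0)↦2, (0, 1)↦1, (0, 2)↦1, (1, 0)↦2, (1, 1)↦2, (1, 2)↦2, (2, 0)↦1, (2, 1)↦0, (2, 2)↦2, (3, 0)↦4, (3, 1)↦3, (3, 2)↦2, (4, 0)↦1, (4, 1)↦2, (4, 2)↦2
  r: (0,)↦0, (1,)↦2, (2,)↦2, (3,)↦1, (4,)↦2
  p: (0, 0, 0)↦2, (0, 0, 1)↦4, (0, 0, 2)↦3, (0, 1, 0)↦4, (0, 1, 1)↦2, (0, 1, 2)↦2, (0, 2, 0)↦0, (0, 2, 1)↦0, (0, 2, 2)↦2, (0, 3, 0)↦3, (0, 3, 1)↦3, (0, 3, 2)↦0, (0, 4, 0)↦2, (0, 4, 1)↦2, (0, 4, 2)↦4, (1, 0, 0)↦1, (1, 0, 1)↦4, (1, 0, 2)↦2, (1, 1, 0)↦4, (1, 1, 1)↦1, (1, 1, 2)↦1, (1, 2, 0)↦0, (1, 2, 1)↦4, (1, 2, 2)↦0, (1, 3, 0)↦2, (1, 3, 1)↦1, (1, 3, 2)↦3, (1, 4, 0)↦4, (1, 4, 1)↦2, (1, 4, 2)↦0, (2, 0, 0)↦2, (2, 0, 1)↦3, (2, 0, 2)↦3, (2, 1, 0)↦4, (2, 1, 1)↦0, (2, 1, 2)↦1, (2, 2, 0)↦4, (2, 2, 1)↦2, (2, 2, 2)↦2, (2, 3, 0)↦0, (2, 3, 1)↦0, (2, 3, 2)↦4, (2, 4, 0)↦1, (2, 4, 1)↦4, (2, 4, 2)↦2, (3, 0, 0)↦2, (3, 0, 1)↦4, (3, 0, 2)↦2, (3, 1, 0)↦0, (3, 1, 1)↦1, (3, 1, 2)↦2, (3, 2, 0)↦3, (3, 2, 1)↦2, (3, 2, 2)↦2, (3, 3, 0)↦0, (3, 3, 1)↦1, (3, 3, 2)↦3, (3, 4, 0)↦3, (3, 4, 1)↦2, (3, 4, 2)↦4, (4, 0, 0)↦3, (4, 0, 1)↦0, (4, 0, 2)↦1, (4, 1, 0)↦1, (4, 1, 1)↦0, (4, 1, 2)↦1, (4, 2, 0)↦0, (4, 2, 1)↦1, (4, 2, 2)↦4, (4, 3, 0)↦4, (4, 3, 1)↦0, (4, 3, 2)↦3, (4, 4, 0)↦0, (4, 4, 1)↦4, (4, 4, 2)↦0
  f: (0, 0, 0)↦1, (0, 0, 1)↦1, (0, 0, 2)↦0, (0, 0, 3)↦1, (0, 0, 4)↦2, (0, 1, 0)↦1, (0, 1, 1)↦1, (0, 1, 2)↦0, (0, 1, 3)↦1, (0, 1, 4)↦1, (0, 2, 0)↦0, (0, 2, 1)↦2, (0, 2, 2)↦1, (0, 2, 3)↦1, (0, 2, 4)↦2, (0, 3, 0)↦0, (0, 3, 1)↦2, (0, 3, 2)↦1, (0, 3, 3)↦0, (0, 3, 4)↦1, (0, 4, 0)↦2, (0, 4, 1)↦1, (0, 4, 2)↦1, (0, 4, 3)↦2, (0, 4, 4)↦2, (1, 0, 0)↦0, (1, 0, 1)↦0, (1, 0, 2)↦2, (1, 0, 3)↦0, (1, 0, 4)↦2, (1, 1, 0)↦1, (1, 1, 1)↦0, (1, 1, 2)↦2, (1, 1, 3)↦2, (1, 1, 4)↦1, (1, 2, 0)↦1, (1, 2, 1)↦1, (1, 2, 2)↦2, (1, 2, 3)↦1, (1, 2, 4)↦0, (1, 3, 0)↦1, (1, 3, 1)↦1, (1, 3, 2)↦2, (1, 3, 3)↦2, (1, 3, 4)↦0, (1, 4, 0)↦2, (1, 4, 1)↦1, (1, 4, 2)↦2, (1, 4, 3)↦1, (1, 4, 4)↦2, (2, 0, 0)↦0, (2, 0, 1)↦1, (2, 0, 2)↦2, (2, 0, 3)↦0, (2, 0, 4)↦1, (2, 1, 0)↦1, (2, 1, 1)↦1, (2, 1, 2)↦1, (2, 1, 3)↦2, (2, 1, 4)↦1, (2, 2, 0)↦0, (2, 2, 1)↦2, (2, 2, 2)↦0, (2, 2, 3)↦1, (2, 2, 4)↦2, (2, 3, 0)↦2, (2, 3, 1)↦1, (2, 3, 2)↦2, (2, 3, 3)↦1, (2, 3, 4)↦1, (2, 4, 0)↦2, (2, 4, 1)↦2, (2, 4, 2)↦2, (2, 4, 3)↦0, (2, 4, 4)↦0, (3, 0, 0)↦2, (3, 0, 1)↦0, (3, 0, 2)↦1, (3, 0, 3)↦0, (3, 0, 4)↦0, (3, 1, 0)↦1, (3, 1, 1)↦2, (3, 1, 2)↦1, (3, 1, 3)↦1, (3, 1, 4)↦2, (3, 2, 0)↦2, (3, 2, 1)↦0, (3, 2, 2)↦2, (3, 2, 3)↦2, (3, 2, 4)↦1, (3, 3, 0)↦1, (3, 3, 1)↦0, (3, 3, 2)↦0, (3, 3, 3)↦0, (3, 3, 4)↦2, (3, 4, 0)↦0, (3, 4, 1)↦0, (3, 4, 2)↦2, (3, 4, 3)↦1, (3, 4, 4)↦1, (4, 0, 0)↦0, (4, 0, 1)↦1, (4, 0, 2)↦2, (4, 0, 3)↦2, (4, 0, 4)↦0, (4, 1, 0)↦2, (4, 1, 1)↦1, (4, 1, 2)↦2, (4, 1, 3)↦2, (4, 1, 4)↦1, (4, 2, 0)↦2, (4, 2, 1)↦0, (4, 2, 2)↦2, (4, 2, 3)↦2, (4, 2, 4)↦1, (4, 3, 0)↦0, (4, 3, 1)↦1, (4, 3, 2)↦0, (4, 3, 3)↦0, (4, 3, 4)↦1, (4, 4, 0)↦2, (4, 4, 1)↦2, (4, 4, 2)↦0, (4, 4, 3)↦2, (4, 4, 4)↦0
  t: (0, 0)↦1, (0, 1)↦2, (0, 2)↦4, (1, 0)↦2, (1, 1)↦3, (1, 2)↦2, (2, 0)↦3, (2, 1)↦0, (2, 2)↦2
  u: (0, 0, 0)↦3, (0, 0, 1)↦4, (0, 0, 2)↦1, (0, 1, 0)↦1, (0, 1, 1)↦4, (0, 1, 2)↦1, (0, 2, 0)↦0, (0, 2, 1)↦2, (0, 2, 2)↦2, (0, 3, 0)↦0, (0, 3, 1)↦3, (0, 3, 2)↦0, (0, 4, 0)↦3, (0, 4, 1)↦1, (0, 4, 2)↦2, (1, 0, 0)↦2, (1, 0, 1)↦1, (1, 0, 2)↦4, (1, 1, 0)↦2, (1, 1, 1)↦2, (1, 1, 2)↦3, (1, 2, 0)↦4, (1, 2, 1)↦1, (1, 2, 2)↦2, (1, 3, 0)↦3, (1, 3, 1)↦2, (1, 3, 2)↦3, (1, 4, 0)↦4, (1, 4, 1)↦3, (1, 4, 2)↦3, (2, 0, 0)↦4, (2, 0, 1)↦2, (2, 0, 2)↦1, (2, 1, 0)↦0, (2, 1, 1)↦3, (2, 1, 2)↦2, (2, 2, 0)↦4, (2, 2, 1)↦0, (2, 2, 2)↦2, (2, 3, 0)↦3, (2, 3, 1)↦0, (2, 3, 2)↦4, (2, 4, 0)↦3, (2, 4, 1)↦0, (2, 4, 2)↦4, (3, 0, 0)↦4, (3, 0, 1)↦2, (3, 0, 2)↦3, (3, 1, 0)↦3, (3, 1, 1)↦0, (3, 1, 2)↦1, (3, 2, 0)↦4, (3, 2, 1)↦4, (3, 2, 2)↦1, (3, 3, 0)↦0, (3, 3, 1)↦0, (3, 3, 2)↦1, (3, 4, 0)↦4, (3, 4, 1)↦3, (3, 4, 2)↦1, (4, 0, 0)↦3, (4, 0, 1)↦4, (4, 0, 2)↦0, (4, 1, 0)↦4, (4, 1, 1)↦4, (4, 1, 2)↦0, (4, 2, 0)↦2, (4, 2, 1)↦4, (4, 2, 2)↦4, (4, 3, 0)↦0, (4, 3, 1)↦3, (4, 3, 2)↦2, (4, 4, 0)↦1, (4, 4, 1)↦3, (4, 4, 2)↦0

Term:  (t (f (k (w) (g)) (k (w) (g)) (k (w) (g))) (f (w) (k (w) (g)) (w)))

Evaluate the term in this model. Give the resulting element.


value = 2

  w = 0
  g = 2
  (k (w) (g)) = k(0, 2) = 1
  w = 0
  g = 2
  (k (w) (g)) = k(0, 2) = 1
  w = 0
  g = 2
  (k (w) (g)) = k(0, 2) = 1
  (f (k (w) (g)) (k (w) (g)) (k (w) (g))) = f(1, 1, 1) = 0
  w = 0
  w = 0
  g = 2
  (k (w) (g)) = k(0, 2) = 1
  w = 0
  (f (w) (k (w) (g)) (w)) = f(0, 1, 0) = 1
  (t (f (k (w) (g)) (k (w) (g)) (k (w) (g))) (f (w) (k (w) (g)) (w))) = t(0, 1) = 2
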